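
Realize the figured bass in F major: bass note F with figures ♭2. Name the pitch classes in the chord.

F, Gb, Bb, D

The written figures ♭2 are shorthand for 6/4/2: the 6/4 are implied.
A second above F in this key is G, lowered to Gb by the flat.
A fourth above F in this key is Bb.
A sixth above F in this key is D.
Together with the bass F, this spells Gb augmented major seventh in third inversion.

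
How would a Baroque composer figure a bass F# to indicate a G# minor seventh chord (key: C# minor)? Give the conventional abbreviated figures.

4/2

F# is the seventh of G# minor seventh, so the chord is in third inversion.
A seventh chord in third inversion is figured 6/4/2, conventionally abbreviated 4/2.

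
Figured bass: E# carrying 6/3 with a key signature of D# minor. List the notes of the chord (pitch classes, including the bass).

E#, G#, C#

A third above E# in this key is G#.
A sixth above E# in this key is C#.
Together with the bass E#, this spells C# major in first inversion.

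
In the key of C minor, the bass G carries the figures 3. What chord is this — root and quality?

The figures 3 indicate a triad in root position.
In root position the bass is the root, so the root is G.
The chord tones are G, Bb, D, giving G minor.

G minor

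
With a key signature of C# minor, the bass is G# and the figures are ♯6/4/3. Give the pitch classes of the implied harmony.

G#, B, C#, E#

A third above G# in this key is B.
A fourth above G# in this key is C#.
A sixth above G# in this key is E, raised to E# by the sharp.
Together with the bass G#, this spells C# dominant seventh in second inversion.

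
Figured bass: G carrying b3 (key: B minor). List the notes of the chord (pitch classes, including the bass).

G, Bb, D

The written figures b3 are shorthand for 5/3: the 5 is implied.
A third above G in this key is B, lowered to Bb by the flat.
A fifth above G in this key is D.
Together with the bass G, this spells G minor in root position.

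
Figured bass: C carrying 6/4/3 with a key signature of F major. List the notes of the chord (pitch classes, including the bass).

C, E, F, A

A third above C in this key is E.
A fourth above C in this key is F.
A sixth above C in this key is A.
Together with the bass C, this spells F major seventh in second inversion.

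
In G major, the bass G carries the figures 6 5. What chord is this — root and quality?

E minor seventh

The figures 6 5 indicate a seventh chord in first inversion.
In first inversion the root lies a sixth above the bass: a sixth above G in G major is E.
The chord tones are G, B, D, E, giving E minor seventh.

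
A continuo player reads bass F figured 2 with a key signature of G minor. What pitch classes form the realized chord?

F, G, Bb, D

The written figures 2 are shorthand for 6/4/2: the 6/4 are implied.
A second above F in this key is G.
A fourth above F in this key is Bb.
A sixth above F in this key is D.
Together with the bass F, this spells G minor seventh in third inversion.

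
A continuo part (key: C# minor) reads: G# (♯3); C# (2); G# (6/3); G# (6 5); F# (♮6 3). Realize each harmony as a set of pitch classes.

G# (5/#3): G#, B#, D#.
C# (6/4/2): C#, D#, F#, A.
G# (6/3): G#, B, E.
G# (6/5/3): G#, B, D#, E.
F# (♮6/3): F#, A, D.

G#, B#, D# | C#, D#, F#, A | G#, B, E | G#, B, D#, E | F#, A, D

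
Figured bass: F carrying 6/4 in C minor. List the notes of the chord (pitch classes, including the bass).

F, Bb, D

A fourth above F in this key is Bb.
A sixth above F in this key is D.
Together with the bass F, this spells Bb major in second inversion.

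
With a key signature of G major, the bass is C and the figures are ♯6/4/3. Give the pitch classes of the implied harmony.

C, E, F#, A#

A third above C in this key is E.
A fourth above C in this key is F#.
A sixth above C in this key is A, raised to A# by the sharp.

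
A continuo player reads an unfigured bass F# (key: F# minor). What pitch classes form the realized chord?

F#, A, C#

An unfigured bass implies 5/3.
A third above F# in this key is A.
A fifth above F# in this key is C#.
Together with the bass F#, this spells F# minor in root position.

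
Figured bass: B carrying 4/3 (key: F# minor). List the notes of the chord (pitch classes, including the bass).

The written figures 4/3 are shorthand for 6/4/3: the 6 is implied.
A third above B in this key is D.
A fourth above B in this key is E.
A sixth above B in this key is G#.
Together with the bass B, this spells E dominant seventh in second inversion.

B, D, E, G#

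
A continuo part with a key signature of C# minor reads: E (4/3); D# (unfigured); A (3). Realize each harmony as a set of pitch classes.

E, G#, A, C# | D#, F#, A | A, C#, E

E (6/4/3): E, G#, A, C#.
D# (5/3): D#, F#, A.
A (5/3): A, C#, E.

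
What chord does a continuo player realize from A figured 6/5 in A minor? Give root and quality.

The figures 6/5 indicate a seventh chord in first inversion.
In first inversion the root lies a sixth above the bass: a sixth above A in A minor is F.
The chord tones are A, C, E, F, giving F major seventh.

F major seventh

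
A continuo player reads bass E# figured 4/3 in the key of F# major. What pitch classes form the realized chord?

E#, G#, A#, C#

The written figures 4/3 are shorthand for 6/4/3: the 6 is implied.
A third above E# in this key is G#.
A fourth above E# in this key is A#.
A sixth above E# in this key is C#.
Together with the bass E#, this spells A# minor seventh in second inversion.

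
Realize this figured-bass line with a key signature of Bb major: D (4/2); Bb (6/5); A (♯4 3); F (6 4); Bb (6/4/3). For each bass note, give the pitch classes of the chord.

D (6/4/2): D, Eb, G, Bb.
Bb (6/5/3): Bb, D, F, G.
A (6/#4/3): A, C, D#, F.
F (6/4): F, Bb, D.
Bb (6/4/3): Bb, D, Eb, G.

D, Eb, G, Bb | Bb, D, F, G | A, C, D#, F | F, Bb, D | Bb, D, Eb, G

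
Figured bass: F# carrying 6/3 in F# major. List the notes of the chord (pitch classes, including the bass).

A third above F# in this key is A#.
A sixth above F# in this key is D#.
Together with the bass F#, this spells D# minor in first inversion.

F#, A#, D#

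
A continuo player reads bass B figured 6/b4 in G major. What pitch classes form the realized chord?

A fourth above B in this key is E, lowered to Eb by the flat.
A sixth above B in this key is G.
Together with the bass B, this spells Eb augmented in second inversion.

B, Eb, G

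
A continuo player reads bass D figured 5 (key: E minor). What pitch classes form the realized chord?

The written figures 5 are shorthand for 5/3: the 3 is implied.
A third above D in this key is F#.
A fifth above D in this key is A.
Together with the bass D, this spells D major in root position.

D, F#, A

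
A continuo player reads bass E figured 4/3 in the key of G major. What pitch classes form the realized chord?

The written figures 4/3 are shorthand for 6/4/3: the 6 is implied.
A third above E in this key is G.
A fourth above E in this key is A.
A sixth above E in this key is C.
Together with the bass E, this spells A minor seventh in second inversion.

E, G, A, C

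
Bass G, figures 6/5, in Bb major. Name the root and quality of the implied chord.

Eb major seventh

The figures 6/5 indicate a seventh chord in first inversion.
In first inversion the root lies a sixth above the bass: a sixth above G in Bb major is Eb.
The chord tones are G, Bb, D, Eb, giving Eb major seventh.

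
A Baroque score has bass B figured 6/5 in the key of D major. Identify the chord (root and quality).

G major seventh

The figures 6/5 indicate a seventh chord in first inversion.
In first inversion the root lies a sixth above the bass: a sixth above B in D major is G.
The chord tones are B, D, F#, G, giving G major seventh.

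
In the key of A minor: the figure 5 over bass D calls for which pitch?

Counting 4 letter steps above D lands on A; in A minor, that letter is A.

A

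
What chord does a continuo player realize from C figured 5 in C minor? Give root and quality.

The figures 5 indicate a triad in root position.
In root position the bass is the root, so the root is C.
The chord tones are C, Eb, G, giving C minor.

C minor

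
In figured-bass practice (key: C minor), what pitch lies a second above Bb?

C

Counting 1 letter step above Bb lands on C; in C minor, that letter is C.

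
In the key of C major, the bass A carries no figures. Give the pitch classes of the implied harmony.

An unfigured bass implies 5/3.
A third above A in this key is C.
A fifth above A in this key is E.
Together with the bass A, this spells A minor in root position.

A, C, E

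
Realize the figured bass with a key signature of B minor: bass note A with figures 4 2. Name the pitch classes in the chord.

The written figures 4 2 are shorthand for 6/4/2: the 6 is implied.
A second above A in this key is B.
A fourth above A in this key is D.
A sixth above A in this key is F#.
Together with the bass A, this spells B minor seventh in third inversion.

A, B, D, F#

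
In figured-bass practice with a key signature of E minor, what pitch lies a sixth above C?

Counting 5 letter steps above C lands on A; in E minor, that letter is A.

A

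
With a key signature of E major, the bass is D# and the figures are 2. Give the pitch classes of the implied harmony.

D#, E, G#, B

The written figures 2 are shorthand for 6/4/2: the 6/4 are implied.
A second above D# in this key is E.
A fourth above D# in this key is G#.
A sixth above D# in this key is B.
Together with the bass D#, this spells E major seventh in third inversion.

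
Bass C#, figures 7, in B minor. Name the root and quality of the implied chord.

C# half-diminished seventh

The figures 7 indicate a seventh chord in root position.
In root position the bass is the root, so the root is C#.
The chord tones are C#, E, G, B, giving C# half-diminished seventh.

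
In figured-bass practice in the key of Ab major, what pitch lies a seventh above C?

Bb

Counting 6 letter steps above C lands on B; in Ab major, that letter is Bb.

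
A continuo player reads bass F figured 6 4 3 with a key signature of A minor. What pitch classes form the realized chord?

F, A, B, D

A third above F in this key is A.
A fourth above F in this key is B.
A sixth above F in this key is D.
Together with the bass F, this spells B half-diminished seventh in second inversion.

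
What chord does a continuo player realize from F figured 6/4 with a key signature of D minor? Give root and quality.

Bb major

The figures 6/4 indicate a triad in second inversion.
In second inversion the root lies a fourth above the bass: a fourth above F in D minor is Bb.
The chord tones are F, Bb, D, giving Bb major.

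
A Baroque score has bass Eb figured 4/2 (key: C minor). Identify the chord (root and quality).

F minor seventh

The figures 4/2 indicate a seventh chord in third inversion.
In third inversion the root lies a second above the bass: a second above Eb in C minor is F.
The chord tones are Eb, F, Ab, C, giving F minor seventh.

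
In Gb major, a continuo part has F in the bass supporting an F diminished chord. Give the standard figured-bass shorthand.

F is the root of F diminished, so the chord is in root position.
A triad in root position is figured 5/3, conventionally abbreviated (no figures — root-position triad).

no figures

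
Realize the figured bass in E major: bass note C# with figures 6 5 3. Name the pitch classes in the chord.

A third above C# in this key is E.
A fifth above C# in this key is G#.
A sixth above C# in this key is A.
Together with the bass C#, this spells A major seventh in first inversion.

C#, E, G#, A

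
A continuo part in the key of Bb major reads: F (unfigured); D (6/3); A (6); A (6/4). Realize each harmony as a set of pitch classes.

F, A, C | D, F, Bb | A, C, F | A, D, F

F (5/3): F, A, C.
D (6/3): D, F, Bb.
A (6/3): A, C, F.
A (6/4): A, D, F.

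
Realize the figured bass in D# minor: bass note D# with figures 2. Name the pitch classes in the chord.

The written figures 2 are shorthand for 6/4/2: the 6/4 are implied.
A second above D# in this key is E#.
A fourth above D# in this key is G#.
A sixth above D# in this key is B.
Together with the bass D#, this spells E# half-diminished seventh in third inversion.

D#, E#, G#, B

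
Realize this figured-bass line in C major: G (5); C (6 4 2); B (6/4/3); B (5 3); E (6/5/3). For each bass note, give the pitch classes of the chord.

G, B, D | C, D, F, A | B, D, E, G | B, D, F | E, G, B, C

G (5/3): G, B, D.
C (6/4/2): C, D, F, A.
B (6/4/3): B, D, E, G.
B (5/3): B, D, F.
E (6/5/3): E, G, B, C.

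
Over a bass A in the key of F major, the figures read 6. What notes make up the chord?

The written figures 6 are shorthand for 6/3: the 3 is implied.
A third above A in this key is C.
A sixth above A in this key is F.
Together with the bass A, this spells F major in first inversion.

A, C, F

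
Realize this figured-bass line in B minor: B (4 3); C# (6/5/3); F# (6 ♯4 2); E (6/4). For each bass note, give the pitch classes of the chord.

B, D, E, G | C#, E, G, A | F#, G, B#, D | E, A, C#

B (6/4/3): B, D, E, G.
C# (6/5/3): C#, E, G, A.
F# (6/#4/2): F#, G, B#, D.
E (6/4): E, A, C#.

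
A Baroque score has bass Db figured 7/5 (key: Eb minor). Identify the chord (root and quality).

The figures 7/5 indicate a seventh chord in root position.
In root position the bass is the root, so the root is Db.
The chord tones are Db, F, Ab, Cb, giving Db dominant seventh.

Db dominant seventh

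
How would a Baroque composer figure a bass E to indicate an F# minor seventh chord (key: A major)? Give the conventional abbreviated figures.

4/2

E is the seventh of F# minor seventh, so the chord is in third inversion.
A seventh chord in third inversion is figured 6/4/2, conventionally abbreviated 4/2.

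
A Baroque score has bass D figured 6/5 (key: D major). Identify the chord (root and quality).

The figures 6/5 indicate a seventh chord in first inversion.
In first inversion the root lies a sixth above the bass: a sixth above D in D major is B.
The chord tones are D, F#, A, B, giving B minor seventh.

B minor seventh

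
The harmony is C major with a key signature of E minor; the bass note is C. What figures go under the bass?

no figures

C is the root of C major, so the chord is in root position.
A triad in root position is figured 5/3, conventionally abbreviated (no figures — root-position triad).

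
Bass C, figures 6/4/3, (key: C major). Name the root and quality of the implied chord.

The figures 6/4/3 indicate a seventh chord in second inversion.
In second inversion the root lies a fourth above the bass: a fourth above C in C major is F.
The chord tones are C, E, F, A, giving F major seventh.

F major seventh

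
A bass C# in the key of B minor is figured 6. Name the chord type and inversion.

6 is shorthand for 6/3.
Intervals of 6/3 above the bass form a triad; the bass is the third, so this is first inversion.

triad, first inversion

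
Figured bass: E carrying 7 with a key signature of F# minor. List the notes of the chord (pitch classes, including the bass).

The written figures 7 are shorthand for 7/5/3: the 5/3 are implied.
A third above E in this key is G#.
A fifth above E in this key is B.
A seventh above E in this key is D.
Together with the bass E, this spells E dominant seventh in root position.

E, G#, B, D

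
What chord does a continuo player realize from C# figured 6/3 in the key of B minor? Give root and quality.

A major

The figures 6/3 indicate a triad in first inversion.
In first inversion the root lies a sixth above the bass: a sixth above C# in B minor is A.
The chord tones are C#, E, A, giving A major.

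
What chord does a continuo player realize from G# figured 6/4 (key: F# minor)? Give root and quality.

The figures 6/4 indicate a triad in second inversion.
In second inversion the root lies a fourth above the bass: a fourth above G# in F# minor is C#.
The chord tones are G#, C#, E, giving C# minor.

C# minor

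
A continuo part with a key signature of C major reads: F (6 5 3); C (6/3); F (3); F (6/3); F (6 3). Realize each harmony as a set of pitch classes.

F (6/5/3): F, A, C, D.
C (6/3): C, E, A.
F (5/3): F, A, C.
F (6/3): F, A, D.
F (6/3): F, A, D.

F, A, C, D | C, E, A | F, A, C | F, A, D | F, A, D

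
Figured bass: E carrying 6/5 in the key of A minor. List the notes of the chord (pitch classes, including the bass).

E, G, B, C

The written figures 6/5 are shorthand for 6/5/3: the 3 is implied.
A third above E in this key is G.
A fifth above E in this key is B.
A sixth above E in this key is C.
Together with the bass E, this spells C major seventh in first inversion.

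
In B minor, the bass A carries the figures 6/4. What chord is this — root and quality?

The figures 6/4 indicate a triad in second inversion.
In second inversion the root lies a fourth above the bass: a fourth above A in B minor is D.
The chord tones are A, D, F#, giving D major.

D major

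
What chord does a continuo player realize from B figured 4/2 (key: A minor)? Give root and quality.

The figures 4/2 indicate a seventh chord in third inversion.
In third inversion the root lies a second above the bass: a second above B in A minor is C.
The chord tones are B, C, E, G, giving C major seventh.

C major seventh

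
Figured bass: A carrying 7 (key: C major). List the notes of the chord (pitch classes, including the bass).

The written figures 7 are shorthand for 7/5/3: the 5/3 are implied.
A third above A in this key is C.
A fifth above A in this key is E.
A seventh above A in this key is G.
Together with the bass A, this spells A minor seventh in root position.

A, C, E, G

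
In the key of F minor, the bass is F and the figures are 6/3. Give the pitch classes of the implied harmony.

F, Ab, Db

A third above F in this key is Ab.
A sixth above F in this key is Db.
Together with the bass F, this spells Db major in first inversion.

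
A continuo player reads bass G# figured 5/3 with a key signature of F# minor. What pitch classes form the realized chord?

A third above G# in this key is B.
A fifth above G# in this key is D.
Together with the bass G#, this spells G# diminished in root position.

G#, B, D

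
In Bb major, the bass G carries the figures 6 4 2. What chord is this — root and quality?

A half-diminished seventh

The figures 6 4 2 indicate a seventh chord in third inversion.
In third inversion the root lies a second above the bass: a second above G in Bb major is A.
The chord tones are G, A, C, Eb, giving A half-diminished seventh.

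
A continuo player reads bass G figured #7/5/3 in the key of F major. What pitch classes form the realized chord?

G, Bb, D, F#

A third above G in this key is Bb.
A fifth above G in this key is D.
A seventh above G in this key is F, raised to F# by the sharp.
Together with the bass G, this spells G minor-major seventh in root position.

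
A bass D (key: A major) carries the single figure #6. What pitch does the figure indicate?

B#

Counting 5 letter steps above D lands on B; in A major, that letter is B.
The #6 figure raises it a semitone, giving B#.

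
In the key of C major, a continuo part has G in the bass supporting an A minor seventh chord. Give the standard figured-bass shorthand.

G is the seventh of A minor seventh, so the chord is in third inversion.
A seventh chord in third inversion is figured 6/4/2, conventionally abbreviated 4/2.

4/2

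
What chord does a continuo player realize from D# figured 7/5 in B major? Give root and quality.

D# minor seventh

The figures 7/5 indicate a seventh chord in root position.
In root position the bass is the root, so the root is D#.
The chord tones are D#, F#, A#, C#, giving D# minor seventh.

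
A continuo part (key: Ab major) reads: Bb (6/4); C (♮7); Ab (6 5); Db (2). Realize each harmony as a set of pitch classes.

Bb (6/4): Bb, Eb, G.
C (♮7/5/3): C, Eb, G, B.
Ab (6/5/3): Ab, C, Eb, F.
Db (6/4/2): Db, Eb, G, Bb.

Bb, Eb, G | C, Eb, G, B | Ab, C, Eb, F | Db, Eb, G, Bb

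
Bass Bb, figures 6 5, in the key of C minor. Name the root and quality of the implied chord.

G minor seventh

The figures 6 5 indicate a seventh chord in first inversion.
In first inversion the root lies a sixth above the bass: a sixth above Bb in C minor is G.
The chord tones are Bb, D, F, G, giving G minor seventh.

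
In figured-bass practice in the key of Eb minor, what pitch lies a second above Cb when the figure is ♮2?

Counting 1 letter step above Cb lands on D; in Eb minor, that letter is Db.
The ♮2 figure makes it natural, giving D.

D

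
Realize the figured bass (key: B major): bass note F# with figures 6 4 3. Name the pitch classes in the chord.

A third above F# in this key is A#.
A fourth above F# in this key is B.
A sixth above F# in this key is D#.
Together with the bass F#, this spells B major seventh in second inversion.

F#, A#, B, D#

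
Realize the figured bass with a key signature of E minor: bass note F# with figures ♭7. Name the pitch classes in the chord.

The written figures ♭7 are shorthand for 7/5/3: the 5/3 are implied.
A third above F# in this key is A.
A fifth above F# in this key is C.
A seventh above F# in this key is E, lowered to Eb by the flat.
Together with the bass F#, this spells F# diminished seventh in root position.

F#, A, C, Eb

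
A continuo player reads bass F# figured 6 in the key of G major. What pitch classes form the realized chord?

F#, A, D

The written figures 6 are shorthand for 6/3: the 3 is implied.
A third above F# in this key is A.
A sixth above F# in this key is D.
Together with the bass F#, this spells D major in first inversion.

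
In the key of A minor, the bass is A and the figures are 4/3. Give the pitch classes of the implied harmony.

The written figures 4/3 are shorthand for 6/4/3: the 6 is implied.
A third above A in this key is C.
A fourth above A in this key is D.
A sixth above A in this key is F.
Together with the bass A, this spells D minor seventh in second inversion.

A, C, D, F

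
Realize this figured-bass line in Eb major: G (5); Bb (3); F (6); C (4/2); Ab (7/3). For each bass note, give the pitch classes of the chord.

G, Bb, D | Bb, D, F | F, Ab, D | C, D, F, Ab | Ab, C, Eb, G

G (5/3): G, Bb, D.
Bb (5/3): Bb, D, F.
F (6/3): F, Ab, D.
C (6/4/2): C, D, F, Ab.
Ab (7/5/3): Ab, C, Eb, G.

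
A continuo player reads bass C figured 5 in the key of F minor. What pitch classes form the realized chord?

The written figures 5 are shorthand for 5/3: the 3 is implied.
A third above C in this key is Eb.
A fifth above C in this key is G.
Together with the bass C, this spells C minor in root position.

C, Eb, G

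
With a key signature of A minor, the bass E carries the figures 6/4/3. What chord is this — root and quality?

The figures 6/4/3 indicate a seventh chord in second inversion.
In second inversion the root lies a fourth above the bass: a fourth above E in A minor is A.
The chord tones are E, G, A, C, giving A minor seventh.

A minor seventh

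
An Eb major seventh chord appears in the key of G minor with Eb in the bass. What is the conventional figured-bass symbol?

Eb is the root of Eb major seventh, so the chord is in root position.
A seventh chord in root position is figured 7/5/3, conventionally abbreviated 7.

7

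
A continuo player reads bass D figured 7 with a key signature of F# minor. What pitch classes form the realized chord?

D, F#, A, C#

The written figures 7 are shorthand for 7/5/3: the 5/3 are implied.
A third above D in this key is F#.
A fifth above D in this key is A.
A seventh above D in this key is C#.
Together with the bass D, this spells D major seventh in root position.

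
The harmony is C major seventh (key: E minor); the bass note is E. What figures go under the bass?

6/5

E is the third of C major seventh, so the chord is in first inversion.
A seventh chord in first inversion is figured 6/5/3, conventionally abbreviated 6/5.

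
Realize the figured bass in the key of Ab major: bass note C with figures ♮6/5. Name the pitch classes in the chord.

The written figures ♮6/5 are shorthand for 6/5/3: the 3 is implied.
A third above C in this key is Eb.
A fifth above C in this key is G.
A sixth above C in this key is Ab, made natural (A) by the ♮ figure.
Together with the bass C, this spells A half-diminished seventh in first inversion.

C, Eb, G, A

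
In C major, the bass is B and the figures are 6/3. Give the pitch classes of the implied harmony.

A third above B in this key is D.
A sixth above B in this key is G.
Together with the bass B, this spells G major in first inversion.

B, D, G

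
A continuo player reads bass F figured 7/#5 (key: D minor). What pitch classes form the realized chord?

F, A, C#, E

The written figures 7/#5 are shorthand for 7/5/3: the 3 is implied.
A third above F in this key is A.
A fifth above F in this key is C, raised to C# by the sharp.
A seventh above F in this key is E.
Together with the bass F, this spells F augmented major seventh in root position.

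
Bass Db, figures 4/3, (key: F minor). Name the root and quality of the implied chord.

The figures 4/3 indicate a seventh chord in second inversion.
In second inversion the root lies a fourth above the bass: a fourth above Db in F minor is G.
The chord tones are Db, F, G, Bb, giving G half-diminished seventh.

G half-diminished seventh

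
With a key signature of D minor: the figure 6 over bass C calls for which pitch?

Counting 5 letter steps above C lands on A; in D minor, that letter is A.

A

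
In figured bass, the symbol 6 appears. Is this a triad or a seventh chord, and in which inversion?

triad, first inversion

6 is shorthand for 6/3.
Intervals of 6/3 above the bass form a triad; the bass is the third, so this is first inversion.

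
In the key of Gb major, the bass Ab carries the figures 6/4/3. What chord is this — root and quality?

Db dominant seventh

The figures 6/4/3 indicate a seventh chord in second inversion.
In second inversion the root lies a fourth above the bass: a fourth above Ab in Gb major is Db.
The chord tones are Ab, Cb, Db, F, giving Db dominant seventh.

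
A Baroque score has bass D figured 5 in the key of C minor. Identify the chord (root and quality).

D diminished

The figures 5 indicate a triad in root position.
In root position the bass is the root, so the root is D.
The chord tones are D, F, Ab, giving D diminished.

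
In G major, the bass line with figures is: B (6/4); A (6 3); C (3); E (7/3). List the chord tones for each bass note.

B, E, G | A, C, F# | C, E, G | E, G, B, D

B (6/4): B, E, G.
A (6/3): A, C, F#.
C (5/3): C, E, G.
E (7/5/3): E, G, B, D.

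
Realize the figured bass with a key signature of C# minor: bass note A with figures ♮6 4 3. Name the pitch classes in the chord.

A, C#, D#, F

A third above A in this key is C#.
A fourth above A in this key is D#.
A sixth above A in this key is F#, made natural (F) by the ♮ figure.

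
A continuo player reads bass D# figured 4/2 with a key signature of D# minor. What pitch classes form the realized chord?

The written figures 4/2 are shorthand for 6/4/2: the 6 is implied.
A second above D# in this key is E#.
A fourth above D# in this key is G#.
A sixth above D# in this key is B.
Together with the bass D#, this spells E# half-diminished seventh in third inversion.

D#, E#, G#, B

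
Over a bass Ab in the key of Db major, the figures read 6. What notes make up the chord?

Ab, C, F

The written figures 6 are shorthand for 6/3: the 3 is implied.
A third above Ab in this key is C.
A sixth above Ab in this key is F.
Together with the bass Ab, this spells F minor in first inversion.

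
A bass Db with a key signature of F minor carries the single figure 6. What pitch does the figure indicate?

Bb

Counting 5 letter steps above Db lands on B; in F minor, that letter is Bb.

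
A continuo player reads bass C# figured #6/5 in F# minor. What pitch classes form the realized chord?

The written figures #6/5 are shorthand for 6/5/3: the 3 is implied.
A third above C# in this key is E.
A fifth above C# in this key is G#.
A sixth above C# in this key is A, raised to A# by the sharp.
Together with the bass C#, this spells A# half-diminished seventh in first inversion.

C#, E, G#, A#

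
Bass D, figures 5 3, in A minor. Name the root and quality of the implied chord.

D minor

The figures 5 3 indicate a triad in root position.
In root position the bass is the root, so the root is D.
The chord tones are D, F, A, giving D minor.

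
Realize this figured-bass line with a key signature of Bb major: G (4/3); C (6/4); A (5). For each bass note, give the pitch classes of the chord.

G, Bb, C, Eb | C, F, A | A, C, Eb

G (6/4/3): G, Bb, C, Eb.
C (6/4): C, F, A.
A (5/3): A, C, Eb.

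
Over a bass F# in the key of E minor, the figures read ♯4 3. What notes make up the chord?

The written figures ♯4 3 are shorthand for 6/4/3: the 6 is implied.
A third above F# in this key is A.
A fourth above F# in this key is B, raised to B# by the sharp.
A sixth above F# in this key is D.

F#, A, B#, D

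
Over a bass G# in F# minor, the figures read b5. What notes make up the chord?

G#, B, Db

The written figures b5 are shorthand for 5/3: the 3 is implied.
A third above G# in this key is B.
A fifth above G# in this key is D, lowered to Db by the flat.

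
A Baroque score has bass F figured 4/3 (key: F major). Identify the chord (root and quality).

The figures 4/3 indicate a seventh chord in second inversion.
In second inversion the root lies a fourth above the bass: a fourth above F in F major is Bb.
The chord tones are F, A, Bb, D, giving Bb major seventh.

Bb major seventh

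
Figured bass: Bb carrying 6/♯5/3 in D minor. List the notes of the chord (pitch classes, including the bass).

A third above Bb in this key is D.
A fifth above Bb in this key is F, raised to F# by the sharp.
A sixth above Bb in this key is G.
Together with the bass Bb, this spells G minor-major seventh in first inversion.

Bb, D, F#, G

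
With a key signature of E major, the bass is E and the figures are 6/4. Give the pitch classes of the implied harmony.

E, A, C#

A fourth above E in this key is A.
A sixth above E in this key is C#.
Together with the bass E, this spells A major in second inversion.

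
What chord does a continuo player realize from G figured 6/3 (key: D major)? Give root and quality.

The figures 6/3 indicate a triad in first inversion.
In first inversion the root lies a sixth above the bass: a sixth above G in D major is E.
The chord tones are G, B, E, giving E minor.

E minor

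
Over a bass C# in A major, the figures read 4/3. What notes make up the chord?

C#, E, F#, A

The written figures 4/3 are shorthand for 6/4/3: the 6 is implied.
A third above C# in this key is E.
A fourth above C# in this key is F#.
A sixth above C# in this key is A.
Together with the bass C#, this spells F# minor seventh in second inversion.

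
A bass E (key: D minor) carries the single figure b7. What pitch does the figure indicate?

Db

Counting 6 letter steps above E lands on D; in D minor, that letter is D.
The b7 figure lowers it a semitone, giving Db.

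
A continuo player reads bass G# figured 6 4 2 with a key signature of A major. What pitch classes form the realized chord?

A second above G# in this key is A.
A fourth above G# in this key is C#.
A sixth above G# in this key is E.
Together with the bass G#, this spells A major seventh in third inversion.

G#, A, C#, E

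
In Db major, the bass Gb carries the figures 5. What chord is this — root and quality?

Gb major

The figures 5 indicate a triad in root position.
In root position the bass is the root, so the root is Gb.
The chord tones are Gb, Bb, Db, giving Gb major.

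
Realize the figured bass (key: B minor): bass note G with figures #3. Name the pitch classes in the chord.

G, B#, D

The written figures #3 are shorthand for 5/3: the 5 is implied.
A third above G in this key is B, raised to B# by the sharp.
A fifth above G in this key is D.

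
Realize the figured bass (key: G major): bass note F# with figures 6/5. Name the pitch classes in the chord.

The written figures 6/5 are shorthand for 6/5/3: the 3 is implied.
A third above F# in this key is A.
A fifth above F# in this key is C.
A sixth above F# in this key is D.
Together with the bass F#, this spells D dominant seventh in first inversion.

F#, A, C, D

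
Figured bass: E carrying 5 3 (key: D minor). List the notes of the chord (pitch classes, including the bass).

E, G, Bb

A third above E in this key is G.
A fifth above E in this key is Bb.
Together with the bass E, this spells E diminished in root position.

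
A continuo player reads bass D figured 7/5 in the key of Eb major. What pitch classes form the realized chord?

The written figures 7/5 are shorthand for 7/5/3: the 3 is implied.
A third above D in this key is F.
A fifth above D in this key is Ab.
A seventh above D in this key is C.
Together with the bass D, this spells D half-diminished seventh in root position.

D, F, Ab, C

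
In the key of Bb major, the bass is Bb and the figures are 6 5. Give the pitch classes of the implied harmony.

The written figures 6 5 are shorthand for 6/5/3: the 3 is implied.
A third above Bb in this key is D.
A fifth above Bb in this key is F.
A sixth above Bb in this key is G.
Together with the bass Bb, this spells G minor seventh in first inversion.

Bb, D, F, G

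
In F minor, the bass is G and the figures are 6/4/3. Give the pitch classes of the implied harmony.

A third above G in this key is Bb.
A fourth above G in this key is C.
A sixth above G in this key is Eb.
Together with the bass G, this spells C minor seventh in second inversion.

G, Bb, C, Eb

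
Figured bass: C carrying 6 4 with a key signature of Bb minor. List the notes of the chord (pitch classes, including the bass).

A fourth above C in this key is F.
A sixth above C in this key is Ab.
Together with the bass C, this spells F minor in second inversion.

C, F, Ab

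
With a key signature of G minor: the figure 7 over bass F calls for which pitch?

Counting 6 letter steps above F lands on E; in G minor, that letter is Eb.

Eb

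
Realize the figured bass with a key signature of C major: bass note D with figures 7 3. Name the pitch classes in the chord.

D, F, A, C

The written figures 7 3 are shorthand for 7/5/3: the 5 is implied.
A third above D in this key is F.
A fifth above D in this key is A.
A seventh above D in this key is C.
Together with the bass D, this spells D minor seventh in root position.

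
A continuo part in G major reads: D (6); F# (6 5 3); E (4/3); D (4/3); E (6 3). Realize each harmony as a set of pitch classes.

D (6/3): D, F#, B.
F# (6/5/3): F#, A, C, D.
E (6/4/3): E, G, A, C.
D (6/4/3): D, F#, G, B.
E (6/3): E, G, C.

D, F#, B | F#, A, C, D | E, G, A, C | D, F#, G, B | E, G, C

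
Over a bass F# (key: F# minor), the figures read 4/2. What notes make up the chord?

The written figures 4/2 are shorthand for 6/4/2: the 6 is implied.
A second above F# in this key is G#.
A fourth above F# in this key is B.
A sixth above F# in this key is D.
Together with the bass F#, this spells G# half-diminished seventh in third inversion.

F#, G#, B, D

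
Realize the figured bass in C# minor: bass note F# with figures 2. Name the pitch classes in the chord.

The written figures 2 are shorthand for 6/4/2: the 6/4 are implied.
A second above F# in this key is G#.
A fourth above F# in this key is B.
A sixth above F# in this key is D#.
Together with the bass F#, this spells G# minor seventh in third inversion.

F#, G#, B, D#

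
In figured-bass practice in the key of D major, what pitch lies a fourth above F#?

B

Counting 3 letter steps above F# lands on B; in D major, that letter is B.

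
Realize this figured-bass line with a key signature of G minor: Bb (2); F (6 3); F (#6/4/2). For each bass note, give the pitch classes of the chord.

Bb (6/4/2): Bb, C, Eb, G.
F (6/3): F, A, D.
F (#6/4/2): F, G, Bb, D#.

Bb, C, Eb, G | F, A, D | F, G, Bb, D#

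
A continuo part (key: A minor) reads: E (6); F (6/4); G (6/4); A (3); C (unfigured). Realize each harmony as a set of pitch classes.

E, G, C | F, B, D | G, C, E | A, C, E | C, E, G

E (6/3): E, G, C.
F (6/4): F, B, D.
G (6/4): G, C, E.
A (5/3): A, C, E.
C (5/3): C, E, G.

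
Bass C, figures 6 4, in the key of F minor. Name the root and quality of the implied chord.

F minor

The figures 6 4 indicate a triad in second inversion.
In second inversion the root lies a fourth above the bass: a fourth above C in F minor is F.
The chord tones are C, F, Ab, giving F minor.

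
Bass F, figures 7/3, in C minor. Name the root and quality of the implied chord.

The figures 7/3 indicate a seventh chord in root position.
In root position the bass is the root, so the root is F.
The chord tones are F, Ab, C, Eb, giving F minor seventh.

F minor seventh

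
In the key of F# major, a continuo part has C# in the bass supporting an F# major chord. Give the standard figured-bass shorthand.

6/4

C# is the fifth of F# major, so the chord is in second inversion.
A triad in second inversion is figured 6/4, conventionally abbreviated 6/4.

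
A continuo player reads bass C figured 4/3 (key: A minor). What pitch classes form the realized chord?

C, E, F, A

The written figures 4/3 are shorthand for 6/4/3: the 6 is implied.
A third above C in this key is E.
A fourth above C in this key is F.
A sixth above C in this key is A.
Together with the bass C, this spells F major seventh in second inversion.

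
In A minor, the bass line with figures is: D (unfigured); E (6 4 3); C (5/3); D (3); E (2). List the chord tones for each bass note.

D (5/3): D, F, A.
E (6/4/3): E, G, A, C.
C (5/3): C, E, G.
D (5/3): D, F, A.
E (6/4/2): E, F, A, C.

D, F, A | E, G, A, C | C, E, G | D, F, A | E, F, A, C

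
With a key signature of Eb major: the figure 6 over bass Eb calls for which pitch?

Counting 5 letter steps above Eb lands on C; in Eb major, that letter is C.

C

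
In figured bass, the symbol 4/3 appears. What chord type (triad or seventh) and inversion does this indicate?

4/3 is shorthand for 6/4/3.
Intervals of 6/4/3 above the bass form a seventh chord; the bass is the fifth, so this is second inversion.

seventh chord, second inversion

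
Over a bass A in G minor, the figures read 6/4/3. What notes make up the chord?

A third above A in this key is C.
A fourth above A in this key is D.
A sixth above A in this key is F.
Together with the bass A, this spells D minor seventh in second inversion.

A, C, D, F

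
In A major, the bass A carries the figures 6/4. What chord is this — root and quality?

D major

The figures 6/4 indicate a triad in second inversion.
In second inversion the root lies a fourth above the bass: a fourth above A in A major is D.
The chord tones are A, D, F#, giving D major.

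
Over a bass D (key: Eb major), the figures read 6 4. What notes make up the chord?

A fourth above D in this key is G.
A sixth above D in this key is Bb.
Together with the bass D, this spells G minor in second inversion.

D, G, Bb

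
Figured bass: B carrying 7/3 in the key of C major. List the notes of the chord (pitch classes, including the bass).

The written figures 7/3 are shorthand for 7/5/3: the 5 is implied.
A third above B in this key is D.
A fifth above B in this key is F.
A seventh above B in this key is A.
Together with the bass B, this spells B half-diminished seventh in root position.

B, D, F, A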